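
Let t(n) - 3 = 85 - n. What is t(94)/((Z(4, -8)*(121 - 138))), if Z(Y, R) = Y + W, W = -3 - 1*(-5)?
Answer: 1/17 ≈ 0.058824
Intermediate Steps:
t(n) = 88 - n (t(n) = 3 + (85 - n) = 88 - n)
W = 2 (W = -3 + 5 = 2)
Z(Y, R) = 2 + Y (Z(Y, R) = Y + 2 = 2 + Y)
t(94)/((Z(4, -8)*(121 - 138))) = (88 - 1*94)/(((2 + 4)*(121 - 138))) = (88 - 94)/((6*(-17))) = -6/(-102) = -6*(-1/102) = 1/17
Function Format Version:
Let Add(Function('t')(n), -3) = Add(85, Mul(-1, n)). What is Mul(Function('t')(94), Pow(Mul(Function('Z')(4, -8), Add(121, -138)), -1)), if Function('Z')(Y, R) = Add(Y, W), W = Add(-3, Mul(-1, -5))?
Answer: Rational(1, 17) ≈ 0.058824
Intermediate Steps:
Function('t')(n) = Add(88, Mul(-1, n)) (Function('t')(n) = Add(3, Add(85, Mul(-1, n))) = Add(88, Mul(-1, n)))
W = 2 (W = Add(-3, 5) = 2)
Function('Z')(Y, R) = Add(2, Y) (Function('Z')(Y, R) = Add(Y, 2) = Add(2, Y))
Mul(Function('t')(94), Pow(Mul(Function('Z')(4, -8), Add(121, -138)), -1)) = Mul(Add(88, Mul(-1, 94)), Pow(Mul(Add(2, 4), Add(121, -138)), -1)) = Mul(Add(88, -94), Pow(Mul(6, -17), -1)) = Mul(-6, Pow(-102, -1)) = Mul(-6, Rational(-1, 102)) = Rational(1, 17)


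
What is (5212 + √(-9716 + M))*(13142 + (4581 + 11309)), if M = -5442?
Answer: 151314784 + 29032*I*√15158 ≈ 1.5131e+8 + 3.5744e+6*I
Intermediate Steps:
(5212 + √(-9716 + M))*(13142 + (4581 + 11309)) = (5212 + √(-9716 - 5442))*(13142 + (4581 + 11309)) = (5212 + √(-15158))*(13142 + 15890) = (5212 + I*√15158)*29032 = 151314784 + 29032*I*√15158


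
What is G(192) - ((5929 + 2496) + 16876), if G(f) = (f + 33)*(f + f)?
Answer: 61099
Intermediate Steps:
G(f) = 2*f*(33 + f) (G(f) = (33 + f)*(2*f) = 2*f*(33 + f))
G(192) - ((5929 + 2496) + 16876) = 2*192*(33 + 192) - ((5929 + 2496) + 16876) = 2*192*225 - (8425 + 16876) = 86400 - 1*25301 = 86400 - 25301 = 61099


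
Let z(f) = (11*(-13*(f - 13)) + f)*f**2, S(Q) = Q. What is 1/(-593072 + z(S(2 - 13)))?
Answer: -1/179131 ≈ -5.5825e-6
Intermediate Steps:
z(f) = f**2*(1859 - 142*f) (z(f) = (11*(-13*(-13 + f)) + f)*f**2 = (11*(169 - 13*f) + f)*f**2 = ((1859 - 143*f) + f)*f**2 = (1859 - 142*f)*f**2 = f**2*(1859 - 142*f))
1/(-593072 + z(S(2 - 13))) = 1/(-593072 + (2 - 13)**2*(1859 - 142*(2 - 13))) = 1/(-593072 + (-11)**2*(1859 - 142*(-11))) = 1/(-593072 + 121*(1859 + 1562)) = 1/(-593072 + 121*3421) = 1/(-593072 + 413941) = 1/(-179131) = -1/179131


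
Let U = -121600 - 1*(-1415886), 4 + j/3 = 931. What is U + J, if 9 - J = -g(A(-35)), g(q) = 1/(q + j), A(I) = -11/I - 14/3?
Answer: 377349118765/291548 ≈ 1.2943e+6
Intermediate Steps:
j = 2781 (j = -12 + 3*931 = -12 + 2793 = 2781)
A(I) = -14/3 - 11/I (A(I) = -11/I - 14*1/3 = -11/I - 14/3 = -14/3 - 11/I)
U = 1294286 (U = -121600 + 1415886 = 1294286)
g(q) = 1/(2781 + q) (g(q) = 1/(q + 2781) = 1/(2781 + q))
J = 2624037/291548 (J = 9 - (-1)/(2781 + (-14/3 - 11/(-35))) = 9 - (-1)/(2781 + (-14/3 - 11*(-1/35))) = 9 - (-1)/(2781 + (-14/3 + 11/35)) = 9 - (-1)/(2781 - 457/105) = 9 - (-1)/291548/105 = 9 - (-1)*105/291548 = 9 - 1*(-105/291548) = 9 + 105/291548 = 2624037/291548 ≈ 9.0004)
U + J = 1294286 + 2624037/291548 = 377349118765/291548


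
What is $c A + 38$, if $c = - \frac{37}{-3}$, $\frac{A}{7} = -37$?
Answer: $- \frac{9469}{3} \approx -3156.3$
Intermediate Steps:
$A = -259$ ($A = 7 \left(-37\right) = -259$)
$c = \frac{37}{3}$ ($c = \left(-37\right) \left(- \frac{1}{3}\right) = \frac{37}{3} \approx 12.333$)
$c A + 38 = \frac{37}{3} \left(-259\right) + 38 = - \frac{9583}{3} + 38 = - \frac{9469}{3}$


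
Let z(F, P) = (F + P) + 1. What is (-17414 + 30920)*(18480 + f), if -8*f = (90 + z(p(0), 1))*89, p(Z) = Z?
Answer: 235767489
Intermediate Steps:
z(F, P) = 1 + F + P
f = -2047/2 (f = -(90 + (1 + 0 + 1))*89/8 = -(90 + 2)*89/8 = -23*89/2 = -1/8*8188 = -2047/2 ≈ -1023.5)
(-17414 + 30920)*(18480 + f) = (-17414 + 30920)*(18480 - 2047/2) = 13506*(34913/2) = 235767489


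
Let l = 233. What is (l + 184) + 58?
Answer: 475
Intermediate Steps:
(l + 184) + 58 = (233 + 184) + 58 = 417 + 58 = 475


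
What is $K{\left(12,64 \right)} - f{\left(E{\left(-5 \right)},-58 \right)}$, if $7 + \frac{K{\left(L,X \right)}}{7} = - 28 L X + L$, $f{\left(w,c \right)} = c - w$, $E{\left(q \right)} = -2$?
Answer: $-150437$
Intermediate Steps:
$K{\left(L,X \right)} = -49 + 7 L - 196 L X$ ($K{\left(L,X \right)} = -49 + 7 \left(- 28 L X + L\right) = -49 + 7 \left(L - 28 L X\right) = -49 - \left(- 7 L + 196 L X\right) = -49 + 7 L - 196 L X$)
$K{\left(12,64 \right)} - f{\left(E{\left(-5 \right)},-58 \right)} = \left(-49 + 7 \cdot 12 - 2352 \cdot 64\right) - \left(-58 - -2\right) = \left(-49 + 84 - 150528\right) - \left(-58 + 2\right) = -150493 - -56 = -150493 + 56 = -150437$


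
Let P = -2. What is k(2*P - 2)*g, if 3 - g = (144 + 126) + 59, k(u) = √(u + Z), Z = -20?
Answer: -326*I*√26 ≈ -1662.3*I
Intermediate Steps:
k(u) = √(-20 + u) (k(u) = √(u - 20) = √(-20 + u))
g = -326 (g = 3 - ((144 + 126) + 59) = 3 - (270 + 59) = 3 - 1*329 = 3 - 329 = -326)
k(2*P - 2)*g = √(-20 + (2*(-2) - 2))*(-326) = √(-20 + (-4 - 2))*(-326) = √(-20 - 6)*(-326) = √(-26)*(-326) = (I*√26)*(-326) = -326*I*√26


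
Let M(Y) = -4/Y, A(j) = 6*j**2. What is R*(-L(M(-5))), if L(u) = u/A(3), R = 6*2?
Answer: -8/45 ≈ -0.17778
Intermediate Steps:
R = 12
L(u) = u/54 (L(u) = u/((6*3**2)) = u/((6*9)) = u/54)
R*(-L(M(-5))) = 12*(-(-4/(-5))/54) = 12*(-(-4*(-1/5))/54) = 12*(-4/(54*5)) = 12*(-1*2/135) = 12*(-2/135) = -8/45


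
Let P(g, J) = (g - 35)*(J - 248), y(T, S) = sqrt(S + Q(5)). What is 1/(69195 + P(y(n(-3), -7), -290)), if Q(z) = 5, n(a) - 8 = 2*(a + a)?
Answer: 88025/7748979513 + 538*I*sqrt(2)/7748979513 ≈ 1.136e-5 + 9.8187e-8*I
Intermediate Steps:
n(a) = 8 + 4*a (n(a) = 8 + 2*(a + a) = 8 + 2*(2*a) = 8 + 4*a)
y(T, S) = sqrt(5 + S) (y(T, S) = sqrt(S + 5) = sqrt(5 + S))
P(g, J) = (-248 + J)*(-35 + g) (P(g, J) = (-35 + g)*(-248 + J) = (-248 + J)*(-35 + g))
1/(69195 + P(y(n(-3), -7), -290)) = 1/(69195 + (8680 - 248*sqrt(5 - 7) - 35*(-290) - 290*sqrt(5 - 7))) = 1/(69195 + (8680 - 248*I*sqrt(2) + 10150 - 290*I*sqrt(2))) = 1/(69195 + (18830 - 538*I*sqrt(2))) = 1/(88025 - 538*I*sqrt(2))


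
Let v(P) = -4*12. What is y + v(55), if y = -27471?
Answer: -27519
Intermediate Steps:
v(P) = -48
y + v(55) = -27471 - 48 = -27519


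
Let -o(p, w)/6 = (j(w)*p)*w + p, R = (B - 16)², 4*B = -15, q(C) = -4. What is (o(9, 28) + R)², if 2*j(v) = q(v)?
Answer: 2890245121/256 ≈ 1.1290e+7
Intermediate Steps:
B = -15/4 (B = (¼)*(-15) = -15/4 ≈ -3.7500)
j(v) = -2 (j(v) = (½)*(-4) = -2)
R = 6241/16 (R = (-15/4 - 16)² = (-79/4)² = 6241/16 ≈ 390.06)
o(p, w) = -6*p + 12*p*w (o(p, w) = -6*((-2*p)*w + p) = -6*(-2*p*w + p) = -6*(p - 2*p*w) = -6*p + 12*p*w)
(o(9, 28) + R)² = (6*9*(-1 + 2*28) + 6241/16)² = (6*9*(-1 + 56) + 6241/16)² = (6*9*55 + 6241/16)² = (2970 + 6241/16)² = (53761/16)² = 2890245121/256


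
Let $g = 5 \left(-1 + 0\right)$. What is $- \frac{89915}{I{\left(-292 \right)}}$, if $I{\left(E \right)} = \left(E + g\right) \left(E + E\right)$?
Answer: $- \frac{89915}{173448} \approx -0.5184$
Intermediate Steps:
$g = -5$ ($g = 5 \left(-1\right) = -5$)
$I{\left(E \right)} = 2 E \left(-5 + E\right)$ ($I{\left(E \right)} = \left(E - 5\right) \left(E + E\right) = \left(-5 + E\right) 2 E = 2 E \left(-5 + E\right)$)
$- \frac{89915}{I{\left(-292 \right)}} = - \frac{89915}{2 \left(-292\right) \left(-5 - 292\right)} = - \frac{89915}{2 \left(-292\right) \left(-297\right)} = - \frac{89915}{173448}$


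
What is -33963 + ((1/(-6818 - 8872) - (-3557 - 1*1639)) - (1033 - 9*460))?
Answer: -402605401/15690 ≈ -25660.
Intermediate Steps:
-33963 + ((1/(-6818 - 8872) - (-3557 - 1*1639)) - (1033 - 9*460)) = -33963 + ((1/(-15690) - (-3557 - 1639)) - (1033 - 1*4140)) = -33963 + ((-1/15690 - 1*(-5196)) - (1033 - 4140)) = -33963 + ((-1/15690 + 5196) - 1*(-3107)) = -33963 + (81525239/15690 + 3107) = -33963 + 130274069/15690 = -402605401/15690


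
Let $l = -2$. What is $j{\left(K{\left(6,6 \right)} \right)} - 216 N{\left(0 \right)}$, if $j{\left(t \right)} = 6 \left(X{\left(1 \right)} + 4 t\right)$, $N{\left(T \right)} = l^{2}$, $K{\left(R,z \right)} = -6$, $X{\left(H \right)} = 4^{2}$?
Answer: $-912$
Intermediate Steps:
$X{\left(H \right)} = 16$
$N{\left(T \right)} = 4$ ($N{\left(T \right)} = \left(-2\right)^{2} = 4$)
$j{\left(t \right)} = 96 + 24 t$ ($j{\left(t \right)} = 6 \left(16 + 4 t\right) = 96 + 24 t$)
$j{\left(K{\left(6,6 \right)} \right)} - 216 N{\left(0 \right)} = \left(96 + 24 \left(-6\right)\right) - 864 = \left(96 - 144\right) - 864 = -48 - 864 = -912$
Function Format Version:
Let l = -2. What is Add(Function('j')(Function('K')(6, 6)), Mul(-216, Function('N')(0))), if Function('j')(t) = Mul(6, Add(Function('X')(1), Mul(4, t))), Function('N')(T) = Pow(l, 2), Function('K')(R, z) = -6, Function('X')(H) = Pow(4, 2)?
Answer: -912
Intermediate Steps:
Function('X')(H) = 16
Function('N')(T) = 4 (Function('N')(T) = Pow(-2, 2) = 4)
Function('j')(t) = Add(96, Mul(24, t)) (Function('j')(t) = Mul(6, Add(16, Mul(4, t))) = Add(96, Mul(24, t)))
Add(Function('j')(Function('K')(6, 6)), Mul(-216, Function('N')(0))) = Add(Add(96, Mul(24, -6)), Mul(-216, 4)) = Add(Add(96, -144), -864) = Add(-48, -864) = -912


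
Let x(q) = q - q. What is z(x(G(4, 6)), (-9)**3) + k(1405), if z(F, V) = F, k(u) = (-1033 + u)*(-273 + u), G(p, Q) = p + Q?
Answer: 421104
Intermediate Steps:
G(p, Q) = Q + p
x(q) = 0
z(x(G(4, 6)), (-9)**3) + k(1405) = 0 + (282009 + 1405**2 - 1306*1405) = 0 + (282009 + 1974025 - 1834930) = 0 + 421104 = 421104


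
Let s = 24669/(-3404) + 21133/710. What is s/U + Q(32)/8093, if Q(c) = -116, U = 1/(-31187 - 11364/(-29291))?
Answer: -201165911368161453679/286458453970460 ≈ -7.0225e+5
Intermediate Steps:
U = -29291/913487053 (U = 1/(-31187 - 11364*(-1/29291)) = 1/(-31187 + 11364/29291) = 1/(-913487053/29291) = -29291/913487053 ≈ -3.2065e-5)
s = 27210871/1208420 (s = 24669*(-1/3404) + 21133*(1/710) = -24669/3404 + 21133/710 = 27210871/1208420 ≈ 22.518)
s/U + Q(32)/8093 = 27210871/(1208420*(-29291/913487053)) - 116/8093 = (27210871/1208420)*(-913487053/29291) - 116*1/8093 = -24856778359353163/35395830220 - 116/8093 = -201165911368161453679/286458453970460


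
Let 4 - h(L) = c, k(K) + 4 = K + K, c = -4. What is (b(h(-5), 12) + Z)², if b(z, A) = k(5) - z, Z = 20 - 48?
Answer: 900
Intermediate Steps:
Z = -28
k(K) = -4 + 2*K (k(K) = -4 + (K + K) = -4 + 2*K)
h(L) = 8 (h(L) = 4 - 1*(-4) = 4 + 4 = 8)
b(z, A) = 6 - z (b(z, A) = (-4 + 2*5) - z = (-4 + 10) - z = 6 - z)
(b(h(-5), 12) + Z)² = ((6 - 1*8) - 28)² = ((6 - 8) - 28)² = (-2 - 28)² = (-30)² = 900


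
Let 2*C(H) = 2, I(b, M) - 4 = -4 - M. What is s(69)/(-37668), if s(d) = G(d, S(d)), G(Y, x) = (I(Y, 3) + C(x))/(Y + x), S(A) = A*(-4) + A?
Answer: -1/2599092 ≈ -3.8475e-7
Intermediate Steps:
I(b, M) = -M (I(b, M) = 4 + (-4 - M) = -M)
S(A) = -3*A (S(A) = -4*A + A = -3*A)
C(H) = 1 (C(H) = (½)*2 = 1)
G(Y, x) = -2/(Y + x) (G(Y, x) = (-1*3 + 1)/(Y + x) = (-3 + 1)/(Y + x) = -2/(Y + x))
s(d) = 1/d (s(d) = -2/(d - 3*d) = -2*(-1/(2*d)) = -(-1)/d = 1/d)
s(69)/(-37668) = 1/(69*(-37668)) = (1/69)*(-1/37668) = -1/2599092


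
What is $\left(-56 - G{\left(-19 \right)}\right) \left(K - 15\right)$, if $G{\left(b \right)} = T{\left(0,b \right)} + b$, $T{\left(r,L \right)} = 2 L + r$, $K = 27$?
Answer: $12$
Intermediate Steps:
$T{\left(r,L \right)} = r + 2 L$
$G{\left(b \right)} = 3 b$ ($G{\left(b \right)} = \left(0 + 2 b\right) + b = 2 b + b = 3 b$)
$\left(-56 - G{\left(-19 \right)}\right) \left(K - 15\right) = \left(-56 - 3 \left(-19\right)\right) \left(27 - 15\right) = \left(-56 - -57\right) \left(27 - 15\right) = \left(-56 + 57\right) 12 = 1 \cdot 12 = 12$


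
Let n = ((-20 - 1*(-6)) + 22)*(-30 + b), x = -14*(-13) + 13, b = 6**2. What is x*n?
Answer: 9360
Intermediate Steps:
b = 36
x = 195 (x = 182 + 13 = 195)
n = 48 (n = ((-20 - 1*(-6)) + 22)*(-30 + 36) = ((-20 + 6) + 22)*6 = (-14 + 22)*6 = 8*6 = 48)
x*n = 195*48 = 9360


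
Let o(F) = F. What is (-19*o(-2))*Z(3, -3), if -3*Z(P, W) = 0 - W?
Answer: -38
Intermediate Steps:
Z(P, W) = W/3 (Z(P, W) = -(0 - W)/3 = -(-1)*W/3 = W/3)
(-19*o(-2))*Z(3, -3) = (-19*(-2))*((1/3)*(-3)) = 38*(-1) = -38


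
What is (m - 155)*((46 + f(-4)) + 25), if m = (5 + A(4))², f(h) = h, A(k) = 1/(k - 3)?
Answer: -7973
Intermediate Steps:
A(k) = 1/(-3 + k)
m = 36 (m = (5 + 1/(-3 + 4))² = (5 + 1/1)² = (5 + 1)² = 6² = 36)
(m - 155)*((46 + f(-4)) + 25) = (36 - 155)*((46 - 4) + 25) = -119*(42 + 25) = -119*67 = -7973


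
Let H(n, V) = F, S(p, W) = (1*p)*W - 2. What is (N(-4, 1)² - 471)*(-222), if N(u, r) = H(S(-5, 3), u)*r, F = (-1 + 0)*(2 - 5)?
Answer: 102564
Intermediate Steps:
F = 3 (F = -1*(-3) = 3)
S(p, W) = -2 + W*p (S(p, W) = p*W - 2 = W*p - 2 = -2 + W*p)
H(n, V) = 3
N(u, r) = 3*r
(N(-4, 1)² - 471)*(-222) = ((3*1)² - 471)*(-222) = (3² - 471)*(-222) = (9 - 471)*(-222) = -462*(-222) = 102564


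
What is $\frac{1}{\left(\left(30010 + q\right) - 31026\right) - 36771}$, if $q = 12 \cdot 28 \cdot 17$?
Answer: $- \frac{1}{32075} \approx -3.1177 \cdot 10^{-5}$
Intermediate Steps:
$q = 5712$ ($q = 336 \cdot 17 = 5712$)
$\frac{1}{\left(\left(30010 + q\right) - 31026\right) - 36771} = \frac{1}{\left(\left(30010 + 5712\right) - 31026\right) - 36771} = \frac{1}{\left(35722 - 31026\right) - 36771} = \frac{1}{4696 - 36771} = \frac{1}{-32075} = - \frac{1}{32075}$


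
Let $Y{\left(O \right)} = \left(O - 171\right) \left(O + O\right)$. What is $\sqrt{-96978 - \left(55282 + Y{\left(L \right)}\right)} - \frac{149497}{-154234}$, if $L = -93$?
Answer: $\frac{149497}{154234} + 2 i \sqrt{50341} \approx 0.96929 + 448.74 i$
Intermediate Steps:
$Y{\left(O \right)} = 2 O \left(-171 + O\right)$ ($Y{\left(O \right)} = \left(-171 + O\right) 2 O = 2 O \left(-171 + O\right)$)
$\sqrt{-96978 - \left(55282 + Y{\left(L \right)}\right)} - \frac{149497}{-154234} = \sqrt{-96978 - \left(55282 + 2 \left(-93\right) \left(-171 - 93\right)\right)} - \frac{149497}{-154234} = \sqrt{-96978 - \left(55282 + 2 \left(-93\right) \left(-264\right)\right)} - 149497 \left(- \frac{1}{154234}\right) = \sqrt{-96978 - 104386} - - \frac{149497}{154234} = \sqrt{-96978 - 104386} + \frac{149497}{154234} = \sqrt{-201364} + \frac{149497}{154234} = 2 i \sqrt{50341} + \frac{149497}{154234} = \frac{149497}{154234} + 2 i \sqrt{50341}$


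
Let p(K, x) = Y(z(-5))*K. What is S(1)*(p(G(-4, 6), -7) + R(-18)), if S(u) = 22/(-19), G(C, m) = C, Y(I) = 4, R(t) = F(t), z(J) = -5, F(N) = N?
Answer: 748/19 ≈ 39.368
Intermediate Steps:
R(t) = t
S(u) = -22/19 (S(u) = 22*(-1/19) = -22/19)
p(K, x) = 4*K
S(1)*(p(G(-4, 6), -7) + R(-18)) = -22*(4*(-4) - 18)/19 = -22*(-16 - 18)/19 = -22/19*(-34) = 748/19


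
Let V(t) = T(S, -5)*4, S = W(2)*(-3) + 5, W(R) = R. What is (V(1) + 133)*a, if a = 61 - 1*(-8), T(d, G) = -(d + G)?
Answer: 10833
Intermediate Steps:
S = -1 (S = 2*(-3) + 5 = -6 + 5 = -1)
T(d, G) = -G - d (T(d, G) = -(G + d) = -G - d)
a = 69 (a = 61 + 8 = 69)
V(t) = 24 (V(t) = (-1*(-5) - 1*(-1))*4 = (5 + 1)*4 = 6*4 = 24)
(V(1) + 133)*a = (24 + 133)*69 = 157*69 = 10833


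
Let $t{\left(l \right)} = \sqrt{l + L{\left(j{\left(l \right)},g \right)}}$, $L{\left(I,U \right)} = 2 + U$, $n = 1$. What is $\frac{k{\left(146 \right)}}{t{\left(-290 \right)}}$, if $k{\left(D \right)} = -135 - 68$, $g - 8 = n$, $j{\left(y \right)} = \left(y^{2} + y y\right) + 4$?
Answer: $\frac{203 i \sqrt{31}}{93} \approx 12.153 i$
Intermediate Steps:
$j{\left(y \right)} = 4 + 2 y^{2}$ ($j{\left(y \right)} = \left(y^{2} + y^{2}\right) + 4 = 2 y^{2} + 4 = 4 + 2 y^{2}$)
$g = 9$ ($g = 8 + 1 = 9$)
$k{\left(D \right)} = -203$ ($k{\left(D \right)} = -135 - 68 = -203$)
$t{\left(l \right)} = \sqrt{11 + l}$ ($t{\left(l \right)} = \sqrt{l + \left(2 + 9\right)} = \sqrt{l + 11} = \sqrt{11 + l}$)
$\frac{k{\left(146 \right)}}{t{\left(-290 \right)}} = - \frac{203}{\sqrt{11 - 290}} = - \frac{203}{\sqrt{-279}} = - \frac{203}{3 i \sqrt{31}} = - 203 \left(- \frac{i \sqrt{31}}{93}\right) = \frac{203 i \sqrt{31}}{93}$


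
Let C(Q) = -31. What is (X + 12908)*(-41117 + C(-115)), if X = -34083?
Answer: 871308900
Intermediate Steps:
(X + 12908)*(-41117 + C(-115)) = (-34083 + 12908)*(-41117 - 31) = -21175*(-41148) = 871308900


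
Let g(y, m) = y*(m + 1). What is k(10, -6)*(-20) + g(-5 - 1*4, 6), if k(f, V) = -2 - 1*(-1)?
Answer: -43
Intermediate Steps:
k(f, V) = -1 (k(f, V) = -2 + 1 = -1)
g(y, m) = y*(1 + m)
k(10, -6)*(-20) + g(-5 - 1*4, 6) = -1*(-20) + (-5 - 1*4)*(1 + 6) = 20 + (-5 - 4)*7 = 20 - 9*7 = 20 - 63 = -43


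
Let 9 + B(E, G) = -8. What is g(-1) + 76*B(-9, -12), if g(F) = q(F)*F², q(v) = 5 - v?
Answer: -1286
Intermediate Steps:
B(E, G) = -17 (B(E, G) = -9 - 8 = -17)
g(F) = F²*(5 - F) (g(F) = (5 - F)*F² = F²*(5 - F))
g(-1) + 76*B(-9, -12) = (-1)²*(5 - 1*(-1)) + 76*(-17) = 1*(5 + 1) - 1292 = 1*6 - 1292 = 6 - 1292 = -1286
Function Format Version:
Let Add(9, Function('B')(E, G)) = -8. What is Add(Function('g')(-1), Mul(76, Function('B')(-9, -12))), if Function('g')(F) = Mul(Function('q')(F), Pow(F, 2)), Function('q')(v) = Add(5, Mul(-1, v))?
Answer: -1286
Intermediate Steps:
Function('B')(E, G) = -17 (Function('B')(E, G) = Add(-9, -8) = -17)
Function('g')(F) = Mul(Pow(F, 2), Add(5, Mul(-1, F))) (Function('g')(F) = Mul(Add(5, Mul(-1, F)), Pow(F, 2)) = Mul(Pow(F, 2), Add(5, Mul(-1, F))))
Add(Function('g')(-1), Mul(76, Function('B')(-9, -12))) = Add(Mul(Pow(-1, 2), Add(5, Mul(-1, -1))), Mul(76, -17)) = Add(Mul(1, Add(5, 1)), -1292) = Add(Mul(1, 6), -1292) = Add(6, -1292) = -1286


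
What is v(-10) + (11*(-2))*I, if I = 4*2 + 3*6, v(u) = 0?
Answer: -572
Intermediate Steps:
I = 26 (I = 8 + 18 = 26)
v(-10) + (11*(-2))*I = 0 + (11*(-2))*26 = 0 - 22*26 = 0 - 572 = -572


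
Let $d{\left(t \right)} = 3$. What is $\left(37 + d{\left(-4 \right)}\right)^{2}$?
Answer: $1600$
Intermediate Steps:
$\left(37 + d{\left(-4 \right)}\right)^{2} = \left(37 + 3\right)^{2} = 40^{2} = 1600$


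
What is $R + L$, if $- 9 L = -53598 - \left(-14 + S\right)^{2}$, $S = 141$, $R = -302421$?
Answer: $- \frac{2652062}{9} \approx -2.9467 \cdot 10^{5}$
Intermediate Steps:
$L = \frac{69727}{9}$ ($L = - \frac{-53598 - \left(-14 + 141\right)^{2}}{9} = - \frac{-53598 - 127^{2}}{9} = - \frac{-53598 - 16129}{9} = \left(- \frac{1}{9}\right) \left(-69727\right) = \frac{69727}{9} \approx 7747.4$)
$R + L = -302421 + \frac{69727}{9} = - \frac{2652062}{9}$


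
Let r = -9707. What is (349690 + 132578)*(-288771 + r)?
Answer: -143946388104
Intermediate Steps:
(349690 + 132578)*(-288771 + r) = (349690 + 132578)*(-288771 - 9707) = 482268*(-298478) = -143946388104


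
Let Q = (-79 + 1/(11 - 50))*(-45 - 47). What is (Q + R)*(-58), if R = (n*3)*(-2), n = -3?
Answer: -16486268/39 ≈ -4.2273e+5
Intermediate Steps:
R = 18 (R = -3*3*(-2) = -9*(-2) = 18)
Q = 283544/39 (Q = (-79 + 1/(-39))*(-92) = (-79 - 1/39)*(-92) = -3082/39*(-92) = 283544/39 ≈ 7270.4)
(Q + R)*(-58) = (283544/39 + 18)*(-58) = (284246/39)*(-58) = -16486268/39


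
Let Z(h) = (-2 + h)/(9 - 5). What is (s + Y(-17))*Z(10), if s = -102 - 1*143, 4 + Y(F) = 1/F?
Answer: -8468/17 ≈ -498.12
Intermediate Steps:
Y(F) = -4 + 1/F
Z(h) = -½ + h/4 (Z(h) = (-2 + h)/4 = (-2 + h)*(¼) = -½ + h/4)
s = -245 (s = -102 - 143 = -245)
(s + Y(-17))*Z(10) = (-245 + (-4 + 1/(-17)))*(-½ + (¼)*10) = (-245 + (-4 - 1/17))*(-½ + 5/2) = (-245 - 69/17)*2 = -4234/17*2 = -8468/17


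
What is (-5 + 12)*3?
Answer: 21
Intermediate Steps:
(-5 + 12)*3 = 7*3 = 21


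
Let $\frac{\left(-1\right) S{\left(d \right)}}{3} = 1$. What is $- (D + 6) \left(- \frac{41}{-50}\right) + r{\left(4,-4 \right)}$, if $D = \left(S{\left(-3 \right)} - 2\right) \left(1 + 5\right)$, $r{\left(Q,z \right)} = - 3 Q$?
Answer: $\frac{192}{25} \approx 7.68$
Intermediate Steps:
$S{\left(d \right)} = -3$ ($S{\left(d \right)} = \left(-3\right) 1 = -3$)
$D = -30$ ($D = \left(-3 - 2\right) \left(1 + 5\right) = \left(-5\right) 6 = -30$)
$- (D + 6) \left(- \frac{41}{-50}\right) + r{\left(4,-4 \right)} = - (-30 + 6) \left(- \frac{41}{-50}\right) - 12 = \left(-1\right) \left(-24\right) \left(\left(-41\right) \left(- \frac{1}{50}\right)\right) - 12 = 24 \cdot \frac{41}{50} - 12 = \frac{492}{25} - 12 = \frac{192}{25}$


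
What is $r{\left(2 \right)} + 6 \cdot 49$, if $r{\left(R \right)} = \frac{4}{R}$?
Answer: $296$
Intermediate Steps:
$r{\left(2 \right)} + 6 \cdot 49 = \frac{4}{2} + 6 \cdot 49 = 4 \cdot \frac{1}{2} + 294 = 2 + 294 = 296$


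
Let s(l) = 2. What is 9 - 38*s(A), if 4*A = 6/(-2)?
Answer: -67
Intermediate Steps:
A = -3/4 (A = (6/(-2))/4 = (6*(-1/2))/4 = (1/4)*(-3) = -3/4 ≈ -0.75000)
9 - 38*s(A) = 9 - 38*2 = 9 - 76 = -67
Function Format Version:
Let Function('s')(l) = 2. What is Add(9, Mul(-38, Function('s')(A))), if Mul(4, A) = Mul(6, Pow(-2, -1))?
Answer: -67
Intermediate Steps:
A = Rational(-3, 4) (A = Mul(Rational(1, 4), Mul(6, Pow(-2, -1))) = Mul(Rational(1, 4), Mul(6, Rational(-1, 2))) = Mul(Rational(1, 4), -3) = Rational(-3, 4) ≈ -0.75000)
Add(9, Mul(-38, Function('s')(A))) = Add(9, Mul(-38, 2)) = Add(9, -76) = -67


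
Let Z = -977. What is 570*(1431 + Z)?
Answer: 258780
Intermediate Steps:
570*(1431 + Z) = 570*(1431 - 977) = 570*454 = 258780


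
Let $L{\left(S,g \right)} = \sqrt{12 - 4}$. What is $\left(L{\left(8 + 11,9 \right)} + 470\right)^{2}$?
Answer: $220908 + 1880 \sqrt{2} \approx 2.2357 \cdot 10^{5}$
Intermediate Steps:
$L{\left(S,g \right)} = 2 \sqrt{2}$ ($L{\left(S,g \right)} = \sqrt{8} = 2 \sqrt{2}$)
$\left(L{\left(8 + 11,9 \right)} + 470\right)^{2} = \left(2 \sqrt{2} + 470\right)^{2} = \left(470 + 2 \sqrt{2}\right)^{2}$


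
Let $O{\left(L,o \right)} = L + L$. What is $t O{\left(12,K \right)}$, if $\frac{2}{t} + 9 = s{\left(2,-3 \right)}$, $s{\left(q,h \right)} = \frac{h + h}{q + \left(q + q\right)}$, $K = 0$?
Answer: $- \frac{24}{5} \approx -4.8$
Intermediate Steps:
$O{\left(L,o \right)} = 2 L$
$s{\left(q,h \right)} = \frac{2 h}{3 q}$ ($s{\left(q,h \right)} = \frac{2 h}{q + 2 q} = \frac{2 h}{3 q}$)
$t = - \frac{1}{5}$ ($t = \frac{2}{-9 + \frac{2}{3} \left(-3\right) \frac{1}{2}} = \frac{2}{-9 - 1} = \frac{2}{-10} = 2 \left(- \frac{1}{10}\right) = - \frac{1}{5} \approx -0.2$)
$t O{\left(12,K \right)} = - \frac{2 \cdot 12}{5} = \left(- \frac{1}{5}\right) 24 = - \frac{24}{5}$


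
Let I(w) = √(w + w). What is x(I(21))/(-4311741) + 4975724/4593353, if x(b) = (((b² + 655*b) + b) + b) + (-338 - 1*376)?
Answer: 44424678900/41004862231 - 219*√42/1437247 ≈ 1.0824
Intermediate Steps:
I(w) = √2*√w (I(w) = √(2*w) = √2*√w)
x(b) = -714 + b² + 657*b (x(b) = ((b² + 656*b) + b) + (-338 - 376) = (b² + 657*b) - 714 = -714 + b² + 657*b)
x(I(21))/(-4311741) + 4975724/4593353 = (-714 + (√2*√21)² + 657*(√2*√21))/(-4311741) + 4975724/4593353 = (-714 + (√42)² + 657*√42)*(-1/4311741) + 4975724*(1/4593353) = (-714 + 42 + 657*√42)*(-1/4311741) + 4975724/4593353 = (-672 + 657*√42)*(-1/4311741) + 4975724/4593353 = (32/205321 - 219*√42/1437247) + 4975724/4593353 = 44424678900/41004862231 - 219*√42/1437247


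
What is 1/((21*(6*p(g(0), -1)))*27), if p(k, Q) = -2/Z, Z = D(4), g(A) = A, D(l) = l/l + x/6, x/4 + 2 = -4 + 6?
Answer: -1/6804 ≈ -0.00014697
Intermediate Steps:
x = 0 (x = -8 + 4*(-4 + 6) = -8 + 4*2 = -8 + 8 = 0)
D(l) = 1 (D(l) = l/l + 0/6 = 1 + 0*(⅙) = 1 + 0 = 1)
Z = 1
p(k, Q) = -2 (p(k, Q) = -2/1 = -2*1 = -2)
1/((21*(6*p(g(0), -1)))*27) = 1/((21*(6*(-2)))*27) = 1/((21*(-12))*27) = 1/(-252*27) = 1/(-6804) = -1/6804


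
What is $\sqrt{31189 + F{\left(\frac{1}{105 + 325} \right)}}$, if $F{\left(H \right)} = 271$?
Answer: $22 \sqrt{65} \approx 177.37$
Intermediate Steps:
$\sqrt{31189 + F{\left(\frac{1}{105 + 325} \right)}} = \sqrt{31189 + 271} = \sqrt{31460} = 22 \sqrt{65}$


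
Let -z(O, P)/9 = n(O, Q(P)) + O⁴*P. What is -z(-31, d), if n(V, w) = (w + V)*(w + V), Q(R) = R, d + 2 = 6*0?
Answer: -16613577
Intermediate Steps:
d = -2 (d = -2 + 6*0 = -2 + 0 = -2)
n(V, w) = (V + w)² (n(V, w) = (V + w)*(V + w) = (V + w)²)
z(O, P) = -9*(O + P)² - 9*P*O⁴ (z(O, P) = -9*((O + P)² + O⁴*P) = -9*((O + P)² + P*O⁴) = -9*(O + P)² - 9*P*O⁴)
-z(-31, d) = -(-9*(-31 - 2)² - 9*(-2)*(-31)⁴) = -(-9*(-33)² - 9*(-2)*923521) = -(-9*1089 + 16623378) = -(-9801 + 16623378) = -1*16613577 = -16613577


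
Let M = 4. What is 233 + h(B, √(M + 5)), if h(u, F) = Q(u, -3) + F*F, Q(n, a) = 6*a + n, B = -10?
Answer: 214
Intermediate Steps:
Q(n, a) = n + 6*a
h(u, F) = -18 + u + F² (h(u, F) = (u + 6*(-3)) + F*F = (u - 18) + F² = (-18 + u) + F² = -18 + u + F²)
233 + h(B, √(M + 5)) = 233 + (-18 - 10 + (√(4 + 5))²) = 233 + (-18 - 10 + (√9)²) = 233 + (-18 - 10 + 3²) = 233 + (-18 - 10 + 9) = 233 - 19 = 214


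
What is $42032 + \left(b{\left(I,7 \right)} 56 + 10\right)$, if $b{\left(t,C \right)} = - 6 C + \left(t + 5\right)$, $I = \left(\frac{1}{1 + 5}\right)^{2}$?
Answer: $\frac{359744}{9} \approx 39972.0$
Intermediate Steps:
$I = \frac{1}{36}$ ($I = \left(\frac{1}{6}\right)^{2} = \frac{1}{36} \approx 0.027778$)
$b{\left(t,C \right)} = 5 + t - 6 C$ ($b{\left(t,C \right)} = - 6 C + \left(5 + t\right) = 5 + t - 6 C$)
$42032 + \left(b{\left(I,7 \right)} 56 + 10\right) = 42032 + \left(\left(5 + \frac{1}{36} - 42\right) 56 + 10\right) = 42032 + \left(\left(- \frac{1331}{36}\right) 56 + 10\right) = 42032 + \left(- \frac{18634}{9} + 10\right) = 42032 - \frac{18544}{9} = \frac{359744}{9}$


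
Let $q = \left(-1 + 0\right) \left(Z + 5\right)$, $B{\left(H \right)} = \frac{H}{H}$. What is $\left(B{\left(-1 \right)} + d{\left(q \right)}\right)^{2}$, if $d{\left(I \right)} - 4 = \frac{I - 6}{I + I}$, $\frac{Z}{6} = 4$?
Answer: $\frac{105625}{3364} \approx 31.399$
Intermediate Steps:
$Z = 24$ ($Z = 6 \cdot 4 = 24$)
$B{\left(H \right)} = 1$
$q = -29$ ($q = \left(-1 + 0\right) \left(24 + 5\right) = \left(-1\right) 29 = -29$)
$d{\left(I \right)} = 4 + \frac{-6 + I}{2 I}$ ($d{\left(I \right)} = 4 + \frac{I - 6}{I + I} = 4 + \frac{-6 + I}{2 I}$)
$\left(B{\left(-1 \right)} + d{\left(q \right)}\right)^{2} = \left(1 + \left(\frac{9}{2} - \frac{3}{-29}\right)\right)^{2} = \left(1 + \left(\frac{9}{2} - - \frac{3}{29}\right)\right)^{2} = \left(1 + \left(\frac{9}{2} + \frac{3}{29}\right)\right)^{2} = \left(1 + \frac{267}{58}\right)^{2} = \left(\frac{325}{58}\right)^{2} = \frac{105625}{3364}$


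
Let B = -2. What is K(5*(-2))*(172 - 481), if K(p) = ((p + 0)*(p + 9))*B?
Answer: 6180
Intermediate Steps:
K(p) = -2*p*(9 + p) (K(p) = ((p + 0)*(p + 9))*(-2) = (p*(9 + p))*(-2) = -2*p*(9 + p))
K(5*(-2))*(172 - 481) = (-2*5*(-2)*(9 + 5*(-2)))*(172 - 481) = -2*(-10)*(9 - 10)*(-309) = -2*(-10)*(-1)*(-309) = -20*(-309) = 6180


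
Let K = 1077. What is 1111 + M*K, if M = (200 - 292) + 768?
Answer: 729163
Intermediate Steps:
M = 676 (M = -92 + 768 = 676)
1111 + M*K = 1111 + 676*1077 = 1111 + 728052 = 729163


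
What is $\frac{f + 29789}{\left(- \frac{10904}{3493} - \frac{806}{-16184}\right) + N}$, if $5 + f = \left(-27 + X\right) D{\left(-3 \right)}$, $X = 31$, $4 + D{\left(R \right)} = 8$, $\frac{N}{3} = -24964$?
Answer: $- \frac{120329658400}{302419409863} \approx -0.39789$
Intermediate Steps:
$N = -74892$ ($N = 3 \left(-24964\right) = -74892$)
$D{\left(R \right)} = 4$ ($D{\left(R \right)} = -4 + 8 = 4$)
$f = 11$ ($f = -5 + \left(-27 + 31\right) 4 = -5 + 4 \cdot 4 = -5 + 16 = 11$)
$\frac{f + 29789}{\left(- \frac{10904}{3493} - \frac{806}{-16184}\right) + N} = \frac{11 + 29789}{\left(- \frac{10904}{3493} - \frac{806}{-16184}\right) - 74892} = \frac{29800}{\left(\left(-10904\right) \frac{1}{3493} - - \frac{403}{8092}\right) - 74892} = \frac{29800}{\left(- \frac{10904}{3493} + \frac{403}{8092}\right) - 74892} = \frac{29800}{- \frac{12403927}{4037908} - 74892} = \frac{29800}{- \frac{302419409863}{4037908}} = 29800 \left(- \frac{4037908}{302419409863}\right) = - \frac{120329658400}{302419409863}$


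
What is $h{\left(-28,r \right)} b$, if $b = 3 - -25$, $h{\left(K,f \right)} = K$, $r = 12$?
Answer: $-784$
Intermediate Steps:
$b = 28$ ($b = 3 + 25 = 28$)
$h{\left(-28,r \right)} b = \left(-28\right) 28 = -784$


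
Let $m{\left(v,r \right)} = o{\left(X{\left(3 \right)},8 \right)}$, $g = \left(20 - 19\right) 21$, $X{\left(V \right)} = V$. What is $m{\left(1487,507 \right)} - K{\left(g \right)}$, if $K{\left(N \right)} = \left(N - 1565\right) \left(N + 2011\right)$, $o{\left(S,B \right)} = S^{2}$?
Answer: $3137417$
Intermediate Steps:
$g = 21$ ($g = 1 \cdot 21 = 21$)
$K{\left(N \right)} = \left(-1565 + N\right) \left(2011 + N\right)$
$m{\left(v,r \right)} = 9$ ($m{\left(v,r \right)} = 3^{2} = 9$)
$m{\left(1487,507 \right)} - K{\left(g \right)} = 9 - \left(-3147215 + 21^{2} + 446 \cdot 21\right) = 9 - \left(-3147215 + 441 + 9366\right) = 9 - -3137408 = 9 + 3137408 = 3137417$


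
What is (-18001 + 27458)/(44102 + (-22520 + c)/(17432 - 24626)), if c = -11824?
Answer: 11338943/52884022 ≈ 0.21441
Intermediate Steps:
(-18001 + 27458)/(44102 + (-22520 + c)/(17432 - 24626)) = (-18001 + 27458)/(44102 + (-22520 - 11824)/(17432 - 24626)) = 9457/(44102 - 34344/(-7194)) = 9457/(44102 - 34344*(-1/7194)) = 9457/(44102 + 5724/1199) = 9457/(52884022/1199) = 9457*(1199/52884022) = 11338943/52884022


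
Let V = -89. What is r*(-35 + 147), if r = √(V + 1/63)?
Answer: 16*I*√39242/3 ≈ 1056.5*I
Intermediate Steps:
r = I*√39242/21 (r = √(-89 + 1/63) = √(-5606/63) = I*√39242/21 ≈ 9.4331*I)
r*(-35 + 147) = (I*√39242/21)*(-35 + 147) = (I*√39242/21)*112 = 16*I*√39242/3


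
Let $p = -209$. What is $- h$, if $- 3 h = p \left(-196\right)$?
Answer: $\frac{40964}{3} \approx 13655.0$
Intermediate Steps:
$h = - \frac{40964}{3}$ ($h = - \frac{\left(-209\right) \left(-196\right)}{3} = \left(- \frac{1}{3}\right) 40964 = - \frac{40964}{3} \approx -13655.0$)
$- h = \left(-1\right) \left(- \frac{40964}{3}\right) = \frac{40964}{3}$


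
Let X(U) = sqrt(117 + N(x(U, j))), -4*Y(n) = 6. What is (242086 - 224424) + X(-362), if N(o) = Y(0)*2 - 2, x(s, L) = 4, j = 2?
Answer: 17662 + 4*sqrt(7) ≈ 17673.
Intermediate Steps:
Y(n) = -3/2 (Y(n) = -1/4*6 = -3/2)
N(o) = -5 (N(o) = -3/2*2 - 2 = -3 - 2 = -5)
X(U) = 4*sqrt(7) (X(U) = sqrt(117 - 5) = sqrt(112) = 4*sqrt(7))
(242086 - 224424) + X(-362) = (242086 - 224424) + 4*sqrt(7) = 17662 + 4*sqrt(7)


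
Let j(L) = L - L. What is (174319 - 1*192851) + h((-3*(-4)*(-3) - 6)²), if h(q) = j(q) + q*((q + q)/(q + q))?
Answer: -16768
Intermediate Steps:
j(L) = 0
h(q) = q (h(q) = 0 + q*((q + q)/(q + q)) = 0 + q*((2*q)/((2*q))) = 0 + q*((2*q)*(1/(2*q))) = 0 + q*1 = 0 + q = q)
(174319 - 1*192851) + h((-3*(-4)*(-3) - 6)²) = (174319 - 1*192851) + (-3*(-4)*(-3) - 6)² = (174319 - 192851) + (12*(-3) - 6)² = -18532 + (-36 - 6)² = -18532 + (-42)² = -18532 + 1764 = -16768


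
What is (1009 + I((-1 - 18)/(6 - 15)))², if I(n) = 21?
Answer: 1060900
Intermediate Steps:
(1009 + I((-1 - 18)/(6 - 15)))² = (1009 + 21)² = 1030² = 1060900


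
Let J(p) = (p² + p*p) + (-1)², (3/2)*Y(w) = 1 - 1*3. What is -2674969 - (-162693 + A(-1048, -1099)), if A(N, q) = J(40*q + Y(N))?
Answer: -34809389405/9 ≈ -3.8677e+9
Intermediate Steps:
Y(w) = -4/3 (Y(w) = 2*(1 - 1*3)/3 = 2*(1 - 3)/3 = (⅔)*(-2) = -4/3)
J(p) = 1 + 2*p² (J(p) = (p² + p²) + 1 = 2*p² + 1 = 1 + 2*p²)
A(N, q) = 1 + 2*(-4/3 + 40*q)² (A(N, q) = 1 + 2*(40*q - 4/3)² = 1 + 2*(-4/3 + 40*q)²)
-2674969 - (-162693 + A(-1048, -1099)) = -2674969 - (-162693 + (1 + 32*(-1 + 30*(-1099))²/9)) = -2674969 - (-162693 + (1 + 32*(-1 - 32970)²/9)) = -2674969 - (-162693 + (1 + (32/9)*(-32971)²)) = -2674969 - (-162693 + (1 + (32/9)*1087086841)) = -2674969 - (-162693 + (1 + 34786778912/9)) = -2674969 - (-162693 + 34786778921/9) = -2674969 - 1*34785314684/9 = -2674969 - 34785314684/9 = -34809389405/9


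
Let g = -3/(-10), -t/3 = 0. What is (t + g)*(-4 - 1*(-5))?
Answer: 3/10 ≈ 0.30000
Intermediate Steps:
t = 0 (t = -3*0 = 0)
g = 3/10 (g = -3*(-⅒) = 3/10 ≈ 0.30000)
(t + g)*(-4 - 1*(-5)) = (0 + 3/10)*(-4 - 1*(-5)) = 3*(-4 + 5)/10 = (3/10)*1 = 3/10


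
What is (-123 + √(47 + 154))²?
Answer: (123 - √201)² ≈ 11842.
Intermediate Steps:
(-123 + √(47 + 154))² = (-123 + √201)²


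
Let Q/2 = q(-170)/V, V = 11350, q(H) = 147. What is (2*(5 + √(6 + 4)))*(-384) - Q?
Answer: -21792147/5675 - 768*√10 ≈ -6268.7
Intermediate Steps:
Q = 147/5675 (Q = 2*(147/11350) = 147/5675 ≈ 0.025903)
(2*(5 + √(6 + 4)))*(-384) - Q = (2*(5 + √(6 + 4)))*(-384) - 1*147/5675 = (2*(5 + √10))*(-384) - 147/5675 = (10 + 2*√10)*(-384) - 147/5675 = (-3840 - 768*√10) - 147/5675 = -21792147/5675 - 768*√10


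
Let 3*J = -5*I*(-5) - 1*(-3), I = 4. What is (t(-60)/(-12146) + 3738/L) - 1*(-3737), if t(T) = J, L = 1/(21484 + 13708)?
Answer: 4793471115551/36438 ≈ 1.3155e+8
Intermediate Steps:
L = 1/35192 ≈ 2.8416e-5
J = 103/3 (J = (-5*4*(-5) - 1*(-3))/3 = (-20*(-5) + 3)/3 = (100 + 3)/3 = (⅓)*103 = 103/3 ≈ 34.333)
t(T) = 103/3
(t(-60)/(-12146) + 3738/L) - 1*(-3737) = ((103/3)/(-12146) + 3738/(1/35192)) - 1*(-3737) = ((103/3)*(-1/12146) + 3738*35192) + 3737 = (-103/36438 + 131547696) + 3737 = 4793334946745/36438 + 3737 = 4793471115551/36438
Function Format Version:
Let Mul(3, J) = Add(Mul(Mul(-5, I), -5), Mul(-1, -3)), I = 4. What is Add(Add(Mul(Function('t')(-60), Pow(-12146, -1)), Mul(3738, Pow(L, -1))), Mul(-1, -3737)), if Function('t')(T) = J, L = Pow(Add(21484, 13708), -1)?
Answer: Rational(4793471115551, 36438) ≈ 1.3155e+8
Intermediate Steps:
L = Rational(1, 35192) (L = Pow(35192, -1) = Rational(1, 35192) ≈ 2.8416e-5)
J = Rational(103, 3) (J = Mul(Rational(1, 3), Add(Mul(Mul(-5, 4), -5), Mul(-1, -3))) = Mul(Rational(1, 3), Add(Mul(-20, -5), 3)) = Mul(Rational(1, 3), Add(100, 3)) = Mul(Rational(1, 3), 103) = Rational(103, 3) ≈ 34.333)
Function('t')(T) = Rational(103, 3)
Add(Add(Mul(Function('t')(-60), Pow(-12146, -1)), Mul(3738, Pow(L, -1))), Mul(-1, -3737)) = Add(Add(Mul(Rational(103, 3), Pow(-12146, -1)), Mul(3738, Pow(Rational(1, 35192), -1))), Mul(-1, -3737)) = Add(Add(Mul(Rational(103, 3), Rational(-1, 12146)), Mul(3738, 35192)), 3737) = Add(Add(Rational(-103, 36438), 131547696), 3737) = Add(Rational(4793334946745, 36438), 3737) = Rational(4793471115551, 36438)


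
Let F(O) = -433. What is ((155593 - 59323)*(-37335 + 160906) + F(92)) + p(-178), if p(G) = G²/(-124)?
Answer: 368781563926/31 ≈ 1.1896e+10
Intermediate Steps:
p(G) = -G²/124 (p(G) = G²*(-1/124) = -G²/124)
((155593 - 59323)*(-37335 + 160906) + F(92)) + p(-178) = ((155593 - 59323)*(-37335 + 160906) - 433) - 1/124*(-178)² = (96270*123571 - 433) - 1/124*31684 = (11896180170 - 433) - 7921/31 = 11896179737 - 7921/31 = 368781563926/31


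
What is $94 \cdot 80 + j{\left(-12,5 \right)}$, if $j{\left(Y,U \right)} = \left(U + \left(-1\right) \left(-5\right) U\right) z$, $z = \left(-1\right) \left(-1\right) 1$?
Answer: $7550$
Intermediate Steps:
$z = 1$ ($z = 1 \cdot 1 = 1$)
$j{\left(Y,U \right)} = 6 U$ ($j{\left(Y,U \right)} = \left(U + \left(-1\right) \left(-5\right) U\right) 1 = \left(U + 5 U\right) 1 = 6 U 1 = 6 U$)
$94 \cdot 80 + j{\left(-12,5 \right)} = 94 \cdot 80 + 6 \cdot 5 = 7520 + 30 = 7550$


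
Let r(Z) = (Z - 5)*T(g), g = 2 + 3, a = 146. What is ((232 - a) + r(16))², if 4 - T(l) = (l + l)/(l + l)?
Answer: 14161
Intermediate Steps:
g = 5
T(l) = 3 (T(l) = 4 - (l + l)/(l + l) = 4 - 2*l/(2*l) = 4 - 2*l*1/(2*l) = 4 - 1*1 = 4 - 1 = 3)
r(Z) = -15 + 3*Z (r(Z) = (Z - 5)*3 = (-5 + Z)*3 = -15 + 3*Z)
((232 - a) + r(16))² = ((232 - 1*146) + (-15 + 3*16))² = ((232 - 146) + (-15 + 48))² = (86 + 33)² = 119² = 14161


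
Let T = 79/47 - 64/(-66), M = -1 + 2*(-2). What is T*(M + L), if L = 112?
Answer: 439877/1551 ≈ 283.61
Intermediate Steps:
M = -5 (M = -1 - 4 = -5)
T = 4111/1551 (T = 79*(1/47) - 64*(-1/66) = 79/47 + 32/33 = 4111/1551 ≈ 2.6505)
T*(M + L) = 4111*(-5 + 112)/1551 = (4111/1551)*107 = 439877/1551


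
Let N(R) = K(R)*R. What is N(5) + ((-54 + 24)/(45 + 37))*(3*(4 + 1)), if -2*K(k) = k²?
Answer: -5575/82 ≈ -67.988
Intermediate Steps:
K(k) = -k²/2
N(R) = -R³/2 (N(R) = (-R²/2)*R = -R³/2)
N(5) + ((-54 + 24)/(45 + 37))*(3*(4 + 1)) = -½*5³ + ((-54 + 24)/(45 + 37))*(3*(4 + 1)) = -½*125 + (-30/82)*(3*5) = -125/2 - 30*1/82*15 = -125/2 - 15/41*15 = -125/2 - 225/41 = -5575/82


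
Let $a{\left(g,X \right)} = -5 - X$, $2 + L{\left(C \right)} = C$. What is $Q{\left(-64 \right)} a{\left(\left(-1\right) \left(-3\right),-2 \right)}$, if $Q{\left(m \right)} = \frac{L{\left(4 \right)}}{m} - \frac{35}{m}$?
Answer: $- \frac{99}{64} \approx -1.5469$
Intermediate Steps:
$L{\left(C \right)} = -2 + C$
$Q{\left(m \right)} = - \frac{33}{m}$ ($Q{\left(m \right)} = \frac{-2 + 4}{m} - \frac{35}{m} = \frac{2}{m} - \frac{35}{m} = - \frac{33}{m}$)
$Q{\left(-64 \right)} a{\left(\left(-1\right) \left(-3\right),-2 \right)} = - \frac{33}{-64} \left(-5 - -2\right) = \left(-33\right) \left(- \frac{1}{64}\right) \left(-5 + 2\right) = \frac{33}{64} \left(-3\right) = - \frac{99}{64}$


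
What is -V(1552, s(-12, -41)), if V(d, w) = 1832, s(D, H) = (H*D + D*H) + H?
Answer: -1832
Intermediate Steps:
s(D, H) = H + 2*D*H (s(D, H) = (D*H + D*H) + H = 2*D*H + H = H + 2*D*H)
-V(1552, s(-12, -41)) = -1*1832 = -1832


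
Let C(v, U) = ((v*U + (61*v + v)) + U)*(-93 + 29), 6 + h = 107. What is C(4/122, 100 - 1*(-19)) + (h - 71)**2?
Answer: -432844/61 ≈ -7095.8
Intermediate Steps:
h = 101 (h = -6 + 107 = 101)
C(v, U) = -3968*v - 64*U - 64*U*v (C(v, U) = ((U*v + 62*v) + U)*(-64) = ((62*v + U*v) + U)*(-64) = (U + 62*v + U*v)*(-64) = -3968*v - 64*U - 64*U*v)
C(4/122, 100 - 1*(-19)) + (h - 71)**2 = (-15872/122 - 64*(100 - 1*(-19)) - 64*(100 - 1*(-19))*4/122) + (101 - 71)**2 = (-15872/122 - 64*(100 + 19) - 64*(100 + 19)*4*(1/122)) + 30**2 = (-3968*2/61 - 64*119 - 64*119*2/61) + 900 = (-7936/61 - 7616 - 15232/61) + 900 = -487744/61 + 900 = -432844/61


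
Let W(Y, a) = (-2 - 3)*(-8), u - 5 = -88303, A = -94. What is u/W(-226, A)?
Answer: -44149/20 ≈ -2207.4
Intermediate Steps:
u = -88298 (u = 5 - 88303 = -88298)
W(Y, a) = 40 (W(Y, a) = -5*(-8) = 40)
u/W(-226, A) = -88298/40 = -88298*1/40 = -44149/20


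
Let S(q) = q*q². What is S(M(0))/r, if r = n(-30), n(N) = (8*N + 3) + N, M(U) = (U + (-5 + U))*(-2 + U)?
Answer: -1000/267 ≈ -3.7453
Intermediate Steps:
M(U) = (-5 + 2*U)*(-2 + U)
n(N) = 3 + 9*N (n(N) = (3 + 8*N) + N = 3 + 9*N)
S(q) = q³
r = -267 (r = 3 + 9*(-30) = 3 - 270 = -267)
S(M(0))/r = (10 - 9*0 + 2*0²)³/(-267) = (10 + 0 + 2*0)³*(-1/267) = (10 + 0 + 0)³*(-1/267) = 10³*(-1/267) = 1000*(-1/267) = -1000/267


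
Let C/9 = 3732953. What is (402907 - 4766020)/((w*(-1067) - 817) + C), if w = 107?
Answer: -4363113/33481591 ≈ -0.13031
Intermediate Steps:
C = 33596577 (C = 9*3732953 = 33596577)
(402907 - 4766020)/((w*(-1067) - 817) + C) = (402907 - 4766020)/((107*(-1067) - 817) + 33596577) = -4363113/((-114169 - 817) + 33596577) = -4363113/(-114986 + 33596577) = -4363113/33481591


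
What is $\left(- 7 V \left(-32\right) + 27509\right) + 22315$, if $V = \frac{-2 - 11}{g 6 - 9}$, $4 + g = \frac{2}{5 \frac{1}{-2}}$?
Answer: $\frac{1347328}{27} \approx 49901.0$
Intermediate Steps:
$g = - \frac{24}{5}$ ($g = -4 + \frac{2}{5 \frac{1}{-2}} = -4 + \frac{2}{5 \left(- \frac{1}{2}\right)} = -4 + \frac{2}{- \frac{5}{2}} = -4 + 2 \left(- \frac{2}{5}\right) = -4 - \frac{4}{5} = - \frac{24}{5} \approx -4.8$)
$V = \frac{65}{189}$ ($V = \frac{-2 - 11}{\left(- \frac{24}{5}\right) 6 - 9} = - \frac{13}{- \frac{144}{5} - 9} = - \frac{13}{- \frac{189}{5}} = \left(-13\right) \left(- \frac{5}{189}\right) = \frac{65}{189} \approx 0.34392$)
$\left(- 7 V \left(-32\right) + 27509\right) + 22315 = \left(\left(-7\right) \frac{65}{189} \left(-32\right) + 27509\right) + 22315 = \left(\left(- \frac{65}{27}\right) \left(-32\right) + 27509\right) + 22315 = \left(\frac{2080}{27} + 27509\right) + 22315 = \frac{744823}{27} + 22315 = \frac{1347328}{27}$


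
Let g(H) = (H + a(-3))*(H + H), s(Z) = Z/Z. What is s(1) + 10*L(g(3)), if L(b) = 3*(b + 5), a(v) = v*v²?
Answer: -4169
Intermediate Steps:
s(Z) = 1
a(v) = v³
g(H) = 2*H*(-27 + H) (g(H) = (H + (-3)³)*(H + H) = (H - 27)*(2*H) = (-27 + H)*(2*H) = 2*H*(-27 + H))
L(b) = 15 + 3*b (L(b) = 3*(5 + b) = 15 + 3*b)
s(1) + 10*L(g(3)) = 1 + 10*(15 + 3*(2*3*(-27 + 3))) = 1 + 10*(15 + 3*(2*3*(-24))) = 1 + 10*(15 + 3*(-144)) = 1 + 10*(15 - 432) = 1 + 10*(-417) = 1 - 4170 = -4169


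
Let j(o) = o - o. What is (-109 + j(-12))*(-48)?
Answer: 5232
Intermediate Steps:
j(o) = 0
(-109 + j(-12))*(-48) = (-109 + 0)*(-48) = -109*(-48) = 5232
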